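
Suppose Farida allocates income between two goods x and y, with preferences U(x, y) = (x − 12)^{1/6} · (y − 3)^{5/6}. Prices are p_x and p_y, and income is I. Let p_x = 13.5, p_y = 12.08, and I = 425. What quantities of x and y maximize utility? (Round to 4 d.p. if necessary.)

This is Cobb-Douglas in (x−12, y−3): tangency gives 1/6·p_y·(y−3) = 5/6·p_x·(x−12).
After buying the subsistence bundle (12, 3), a share 1/6 of the remaining income goes to x: x* = 12 + 1/6·(I − 12p_x − 3p_y)/p_x.
Discretionary income = 425 − 12·13.5 − 3·12.08 = 226.76; x* = 12 + 1/6·226.76/13.5 = 14.7995; y* = 3 + 5/6·226.76/12.08 = 18.6429.

x* = 14.7995, y* = 18.6429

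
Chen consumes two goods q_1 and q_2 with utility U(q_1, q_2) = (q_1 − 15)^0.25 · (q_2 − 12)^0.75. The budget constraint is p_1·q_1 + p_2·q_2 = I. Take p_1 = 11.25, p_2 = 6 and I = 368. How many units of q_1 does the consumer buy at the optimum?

Discretionary income = 368 − 15·11.25 − 12·6 = 127.25; q_1* = 15 + 0.25·127.25/11.25 = 17.8278.

q_1* = 17.8278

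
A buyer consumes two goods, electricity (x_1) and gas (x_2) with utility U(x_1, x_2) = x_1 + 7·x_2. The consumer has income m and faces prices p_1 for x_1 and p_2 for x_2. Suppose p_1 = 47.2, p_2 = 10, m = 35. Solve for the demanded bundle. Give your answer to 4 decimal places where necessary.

x_1* = 0, x_2* = 3.5

x_2 gives more utility per dollar, so spend all income on x_2: x_2* = m/p_2, x_1* = 0.
Numerically: x_1* = 0, x_2* = 3.5.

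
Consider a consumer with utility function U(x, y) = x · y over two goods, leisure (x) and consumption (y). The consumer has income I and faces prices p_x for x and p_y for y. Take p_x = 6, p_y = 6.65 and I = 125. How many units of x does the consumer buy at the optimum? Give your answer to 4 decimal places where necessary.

x* = 10.4167

The MRS is y/x. Set MRS = p_x/p_y.
Rearranging, p_y·y = p_x·x. Substituting into the budget gives p_x·x·(1 + 1) = I.
Demand: x*(p_x,p_y,I) = 0.5·I/p_x and y* = 0.5·I/p_y.
At p_x=6, p_y=6.65, I=125: x* = 0.5·125/6 = 10.4167.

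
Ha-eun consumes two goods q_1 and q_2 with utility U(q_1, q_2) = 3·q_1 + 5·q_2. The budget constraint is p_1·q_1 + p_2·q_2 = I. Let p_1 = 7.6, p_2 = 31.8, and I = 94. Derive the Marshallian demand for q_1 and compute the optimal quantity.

Perfect substitutes: compare marginal utility per dollar. 3/p_1 vs 5/p_2 → 0.3947 vs 0.1572.
q_1 gives more utility per dollar, so spend all income on q_1: q_1* = I/p_1, q_2* = 0.
Numerically: q_1* = 12.3684, q_2* = 0.

q_1* = 12.3684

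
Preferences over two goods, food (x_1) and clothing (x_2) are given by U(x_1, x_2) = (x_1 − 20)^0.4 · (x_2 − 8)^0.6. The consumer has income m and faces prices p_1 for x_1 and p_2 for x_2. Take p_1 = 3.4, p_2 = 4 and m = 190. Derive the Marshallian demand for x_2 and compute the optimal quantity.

Discretionary income = 190 − 20·3.4 − 8·4 = 90; x_2* = 8 + 0.6·90/4 = 21.5.

x_2* = 21.5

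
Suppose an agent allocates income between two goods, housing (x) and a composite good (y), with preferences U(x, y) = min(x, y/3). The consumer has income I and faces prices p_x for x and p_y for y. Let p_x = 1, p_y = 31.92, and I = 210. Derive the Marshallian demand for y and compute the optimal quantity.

With perfect complements, no substitution: consume in ratio x:y = 1:3.
Budget: p_x·x + p_y·3·x = I, so (p_x + 3·p_y)·x = I.
Demand: x*(p_x,p_y,I) = I/(p_x + 3·p_y), y* = 3·I/(p_x + 3·p_y).
Here 1 + 3·31.92 = 96.76, giving y* = 6.511.

y* = 6.511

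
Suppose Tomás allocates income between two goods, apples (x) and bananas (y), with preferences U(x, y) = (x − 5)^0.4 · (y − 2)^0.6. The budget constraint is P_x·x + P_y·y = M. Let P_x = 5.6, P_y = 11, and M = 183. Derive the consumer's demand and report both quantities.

MRS = (2/3)·(y−2)/(x−5). Tangency with P_x/P_y gives y−2 = (3/2)·(P_x/P_y)·(x−5).
Substituting into the budget: x* = 5 + 0.4·(M − 5·P_x − 2·P_y)/P_x, and y* = 2 + 0.6·(…)/P_y.
Discretionary income = 183 − 5·5.6 − 2·11 = 133; x* = 5 + 0.4·133/5.6 = 14.5; y* = 2 + 0.6·133/11 = 9.2545.

x* = 14.5, y* = 9.2545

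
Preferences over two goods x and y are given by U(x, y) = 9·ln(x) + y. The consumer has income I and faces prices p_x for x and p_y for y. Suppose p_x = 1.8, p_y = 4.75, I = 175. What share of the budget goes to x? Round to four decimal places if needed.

MU_x = 9/x, MU_y = 1. Tangency: 9/x = p_x/p_y.
So x*(p_x,p_y) = 9·p_y/p_x, independent of income; and y* = (I − 9·p_y)/p_y.
At the given prices: x* = 9·4.75/1.8 = 23.75, and y* = 27.8421.
Expenditure on x: 1.8·23.75 = 42.75; share = 0.2443.

share on x = 0.2443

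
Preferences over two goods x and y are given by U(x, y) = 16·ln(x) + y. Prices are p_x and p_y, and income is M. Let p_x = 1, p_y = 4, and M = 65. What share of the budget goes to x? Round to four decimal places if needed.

share on x = 0.9846

At the given prices: x* = 16·4/1 = 64, and y* = 0.25.
Expenditure on x: 1·64 = 64; share = 0.9846.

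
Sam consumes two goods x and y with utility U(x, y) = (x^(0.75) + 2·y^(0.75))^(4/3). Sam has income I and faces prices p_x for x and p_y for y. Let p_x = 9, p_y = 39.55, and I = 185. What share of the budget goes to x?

share on x = 0.8414

MRS = MU_x/MU_y = (1/2)·(y/x)^(0.25). Set equal to p_x/p_y.
Hence y/x = (2·p_x/p_y)^(1/(0.25)), i.e. raised to the 4 power.
Substitute y = (y/x)·x into the budget: x* = I/(p_x + p_y·(y/x)).
Numerically y/x = 0.042905, so x* = 185/(9 + 39.55·0.042905) = 17.2948 and y* = 0.042905·17.2948 = 0.742.
Expenditure on x: 9·17.2948 = 155.6529; share = 0.8414.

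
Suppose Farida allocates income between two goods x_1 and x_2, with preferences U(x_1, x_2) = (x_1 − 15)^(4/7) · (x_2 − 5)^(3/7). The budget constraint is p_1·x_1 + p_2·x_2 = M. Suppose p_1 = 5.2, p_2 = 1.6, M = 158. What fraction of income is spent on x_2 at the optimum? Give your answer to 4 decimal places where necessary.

share on x_2 = 0.2459

MRS = (4/3)·(x_2−5)/(x_1−15). Tangency with p_1/p_2 gives x_2−5 = (3/4)·(p_1/p_2)·(x_1−15).
After buying the subsistence bundle (15, 5), a share 4/7 of the remaining income goes to x_1: x_1* = 15 + 4/7·(M − 15p_1 − 5p_2)/p_1.
Discretionary income = 158 − 15·5.2 − 5·1.6 = 72; x_1* = 15 + 4/7·72/5.2 = 22.9121; x_2* = 5 + 3/7·72/1.6 = 24.2857.
Expenditure on x_2: 1.6·24.2857 = 38.8571; share = 0.2459.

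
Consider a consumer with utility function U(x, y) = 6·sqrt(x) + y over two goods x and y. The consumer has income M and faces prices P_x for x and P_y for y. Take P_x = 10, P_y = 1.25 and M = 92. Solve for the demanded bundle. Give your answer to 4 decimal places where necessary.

x* = 0.1406, y* = 72.475

Thus x* = (3·P_y/P_x)² — independent of M — with the rest of income spent on y.
Plugging in: x* = (3·1.25/10)² = 0.1406, y* = 72.475.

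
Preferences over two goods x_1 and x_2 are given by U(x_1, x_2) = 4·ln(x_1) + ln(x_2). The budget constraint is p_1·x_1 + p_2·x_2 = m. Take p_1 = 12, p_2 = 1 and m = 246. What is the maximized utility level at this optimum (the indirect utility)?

V = 15.085

At p_1=12, p_2=1, m=246: x_1* = 0.8·246/12 = 16.4, x_2* = 49.2.
Utility at the optimum: U(16.4, 49.2) = 15.085.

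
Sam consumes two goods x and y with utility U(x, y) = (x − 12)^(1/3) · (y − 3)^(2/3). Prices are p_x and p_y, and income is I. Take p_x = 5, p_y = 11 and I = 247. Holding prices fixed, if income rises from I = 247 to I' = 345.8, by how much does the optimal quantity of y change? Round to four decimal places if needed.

Δy* = 5.9879

MRS = (1/2)·(y−3)/(x−12). Tangency with p_x/p_y gives y−3 = 2·(p_x/p_y)·(x−12).
After buying the subsistence bundle (12, 3), a share 1/3 of the remaining income goes to x: x* = 12 + 1/3·(I − 12p_x − 3p_y)/p_x.
Discretionary income = 247 − 12·5 − 3·11 = 154; y* = 3 + 2/3·154/11 = 12.3333.
At I' = 345.8: y* = 18.3212. Change: 18.3212 − 12.3333 = 5.9879.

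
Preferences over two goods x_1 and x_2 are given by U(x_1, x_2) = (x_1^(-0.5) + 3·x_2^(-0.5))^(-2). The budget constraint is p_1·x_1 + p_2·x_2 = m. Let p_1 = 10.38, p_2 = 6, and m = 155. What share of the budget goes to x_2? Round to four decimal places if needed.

share on x_2 = 0.6341

From the CES first-order condition, (1/3)·(x_2/x_1)^(1.5) = p_1/p_2.
Solve for the ratio: x_2/x_1 = [3·p_1/p_2]^(2/3).
With the ratio pinned down, the budget gives x_1* = m/(p_1 + p_2·(x_2/x_1)) and x_2* = (x_2/x_1)·x_1*.
Numerically x_2/x_1 = 2.997631, so x_1* = 155/(10.38 + 6·2.997631) = 5.4643 and x_2* = 2.997631·5.4643 = 16.38.
Expenditure on x_2: 6·16.38 = 98.2803; share = 0.6341.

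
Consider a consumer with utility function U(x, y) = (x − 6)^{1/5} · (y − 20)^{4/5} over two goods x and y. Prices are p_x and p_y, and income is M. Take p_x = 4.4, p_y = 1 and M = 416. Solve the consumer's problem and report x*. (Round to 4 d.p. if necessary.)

x* = 22.8

MRS = (1/4)·(y−20)/(x−6). Tangency with p_x/p_y gives y−20 = 4·(p_x/p_y)·(x−6).
Substituting into the budget: x* = 6 + 0.2·(M − 6·p_x − 20·p_y)/p_x, and y* = 20 + 0.8·(…)/p_y.
Discretionary income = 416 − 6·4.4 − 20·1 = 369.6; x* = 6 + 0.2·369.6/4.4 = 22.8.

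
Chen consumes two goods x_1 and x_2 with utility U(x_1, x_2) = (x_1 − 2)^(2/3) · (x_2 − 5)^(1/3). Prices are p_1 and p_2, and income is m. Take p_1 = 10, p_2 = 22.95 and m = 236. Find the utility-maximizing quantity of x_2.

After buying the subsistence bundle (2, 5), a share 2/3 of the remaining income goes to x_1: x_1* = 2 + 2/3·(m − 2p_1 − 5p_2)/p_1.
Discretionary income = 236 − 2·10 − 5·22.95 = 101.25; x_2* = 5 + 1/3·101.25/22.95 = 6.4706.

x_2* = 6.4706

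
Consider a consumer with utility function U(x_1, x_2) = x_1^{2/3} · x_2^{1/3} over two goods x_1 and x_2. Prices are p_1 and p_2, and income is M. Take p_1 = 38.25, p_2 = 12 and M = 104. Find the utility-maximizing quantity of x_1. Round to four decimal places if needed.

Tangency: MRS = 2·x_2/x_1 = p_1/p_2.
So 2/3·p_2·x_2 = 1/3·p_1·x_1; combined with the budget, a share 2/3 of income goes to x_1.
Demand: x_1*(p_1,p_2,M) = 2/3·M/p_1 and x_2* = 1/3·M/p_2.
At p_1=38.25, p_2=12, M=104: x_1* = 2/3·104/38.25 = 1.8126.

x_1* = 1.8126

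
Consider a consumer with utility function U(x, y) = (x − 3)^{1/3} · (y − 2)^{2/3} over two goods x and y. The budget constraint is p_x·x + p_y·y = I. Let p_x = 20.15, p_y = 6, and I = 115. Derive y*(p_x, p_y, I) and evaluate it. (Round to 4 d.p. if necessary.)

y* = 6.7278

Discretionary income = 115 − 3·20.15 − 2·6 = 42.55; y* = 2 + 2/3·42.55/6 = 6.7278.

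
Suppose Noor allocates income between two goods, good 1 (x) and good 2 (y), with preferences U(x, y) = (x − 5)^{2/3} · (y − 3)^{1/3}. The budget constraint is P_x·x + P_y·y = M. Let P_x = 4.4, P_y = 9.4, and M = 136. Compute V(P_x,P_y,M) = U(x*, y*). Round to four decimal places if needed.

MRS = 2·(y−3)/(x−5). Tangency with P_x/P_y gives y−3 = (1/2)·(P_x/P_y)·(x−5).
After buying the subsistence bundle (5, 3), a share 2/3 of the remaining income goes to x: x* = 5 + 2/3·(M − 5P_x − 3P_y)/P_x.
Discretionary income = 136 − 5·4.4 − 3·9.4 = 85.8; x* = 5 + 2/3·85.8/4.4 = 18; y* = 3 + 1/3·85.8/9.4 = 6.0426.
Utility at the optimum: U(18, 6.0426) = 8.0114.

V = 8.0114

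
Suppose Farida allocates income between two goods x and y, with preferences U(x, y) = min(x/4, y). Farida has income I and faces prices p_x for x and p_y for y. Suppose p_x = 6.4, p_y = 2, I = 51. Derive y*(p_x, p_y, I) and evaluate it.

y* = 1.8478

With perfect complements, no substitution: consume in ratio x:y = 4:1.
Budget: p_x·x + p_y·(1/4)·x = I, so (4·p_x + p_y)·x = 4·I.
Demand: x*(p_x,p_y,I) = 4·I/(4·p_x + p_y), y* = I/(4·p_x + p_y).
Here 4·6.4 + 2 = 27.6, giving y* = 1.8478.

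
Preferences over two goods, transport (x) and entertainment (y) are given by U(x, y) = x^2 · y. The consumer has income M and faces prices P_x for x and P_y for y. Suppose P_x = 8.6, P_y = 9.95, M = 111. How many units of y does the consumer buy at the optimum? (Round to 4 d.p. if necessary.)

y* = 3.7186

MU_x/MU_y = (2·y)/(x); tangency sets this equal to P_x/P_y.
Rearranging, P_y·y = (1/2)·P_x·x. Substituting into the budget gives P_x·x·(1 + (1/2)) = M.
Demand: x*(P_x,P_y,M) = 2/3·M/P_x and y* = 1/3·M/P_y.
At P_x=8.6, P_y=9.95, M=111: y* = 1/3·111/9.95 = 3.7186.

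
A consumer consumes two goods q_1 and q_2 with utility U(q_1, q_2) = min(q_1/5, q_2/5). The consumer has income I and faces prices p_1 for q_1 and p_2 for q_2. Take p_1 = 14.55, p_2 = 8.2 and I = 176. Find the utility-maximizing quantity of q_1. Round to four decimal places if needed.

q_1* = 7.7363

With perfect complements, no substitution: consume in ratio q_1:q_2 = 5:5.
Budget: p_1·q_1 + p_2·q_1 = I, so (5·p_1 + 5·p_2)·q_1 = 5·I.
Demand: q_1*(p_1,p_2,I) = 5·I/(5·p_1 + 5·p_2), q_2* = 5·I/(5·p_1 + 5·p_2).
Here 5·14.55 + 5·8.2 = 113.75, giving q_1* = 7.7363.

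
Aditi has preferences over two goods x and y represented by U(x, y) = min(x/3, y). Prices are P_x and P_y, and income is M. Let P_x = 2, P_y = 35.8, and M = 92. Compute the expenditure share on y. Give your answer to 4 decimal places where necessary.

share on y = 0.8565

With perfect complements, no substitution: consume in ratio x:y = 3:1.
Budget: P_x·x + P_y·(1/3)·x = M, so (3·P_x + P_y)·x = 3·M.
Demand: x*(P_x,P_y,M) = 3·M/(3·P_x + P_y), y* = M/(3·P_x + P_y).
Here 3·2 + 35.8 = 41.8, giving x* = 6.6029 and y* = 2.201.
Expenditure on y: 35.8·2.201 = 78.7943; share = 0.8565.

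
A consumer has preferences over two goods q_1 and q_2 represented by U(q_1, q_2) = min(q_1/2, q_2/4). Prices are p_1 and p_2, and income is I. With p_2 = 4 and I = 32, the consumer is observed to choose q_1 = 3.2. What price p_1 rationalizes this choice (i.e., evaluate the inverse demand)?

p_1 = 2

Leontief preferences: the optimum is at the kink where q_1/2 = q_2/4, i.e. q_2 = 2·q_1.
Budget: p_1·q_1 + p_2·2·q_1 = I, so (2·p_1 + 4·p_2)·q_1 = 2·I.
Demand: q_1*(p_1,p_2,I) = 2·I/(2·p_1 + 4·p_2), q_2* = 4·I/(2·p_1 + 4·p_2).
Set q_1* = 3.2 in the demand function and solve for p_1: p_1 = 2.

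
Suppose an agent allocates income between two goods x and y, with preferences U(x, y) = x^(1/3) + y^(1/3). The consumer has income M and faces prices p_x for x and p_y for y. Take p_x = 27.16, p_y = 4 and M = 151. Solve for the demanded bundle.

x* = 1.5419, y* = 27.2806

From the CES first-order condition, (y/x)^(2/3) = p_x/p_y.
Hence y/x = (p_x/p_y)^(1/(2/3)), i.e. raised to the 1.5 power.
Substitute y = (y/x)·x into the budget: x* = M/(p_x + p_y·(y/x)).
Numerically y/x = 17.69313, so x* = 151/(27.16 + 4·17.69313) = 1.5419 and y* = 17.69313·1.5419 = 27.2806.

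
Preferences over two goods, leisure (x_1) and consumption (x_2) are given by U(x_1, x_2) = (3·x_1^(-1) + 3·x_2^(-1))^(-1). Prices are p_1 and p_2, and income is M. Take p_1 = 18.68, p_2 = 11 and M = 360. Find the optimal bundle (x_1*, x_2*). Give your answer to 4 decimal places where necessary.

x_1* = 10.9043, x_2* = 14.2098

From the CES first-order condition, (x_2/x_1)^(2) = p_1/p_2.
Hence x_2/x_1 = (p_1/p_2)^(1/(2)), i.e. raised to the 0.5 power.
Substitute x_2 = (x_2/x_1)·x_1 into the budget: x_1* = M/(p_1 + p_2·(x_2/x_1)).
Numerically x_2/x_1 = 1.303143, so x_1* = 360/(18.68 + 11·1.303143) = 10.9043 and x_2* = 1.303143·10.9043 = 14.2098.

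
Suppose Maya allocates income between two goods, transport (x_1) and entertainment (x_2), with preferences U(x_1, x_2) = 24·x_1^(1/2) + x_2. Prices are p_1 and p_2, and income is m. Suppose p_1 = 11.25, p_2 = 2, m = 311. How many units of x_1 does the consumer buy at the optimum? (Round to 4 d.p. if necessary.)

Set MRS = p_1/p_2: 12·x_1^(−1/2) = p_1/p_2.
Solve: √x_1 = 12·p_2/p_1, so x_1*(p_1,p_2) = (12·p_2/p_1)², and x_2* = (m − p_1·x_1*)/p_2.
Plugging in: x_1* = (12·2/11.25)² = 4.5511.

x_1* = 4.5511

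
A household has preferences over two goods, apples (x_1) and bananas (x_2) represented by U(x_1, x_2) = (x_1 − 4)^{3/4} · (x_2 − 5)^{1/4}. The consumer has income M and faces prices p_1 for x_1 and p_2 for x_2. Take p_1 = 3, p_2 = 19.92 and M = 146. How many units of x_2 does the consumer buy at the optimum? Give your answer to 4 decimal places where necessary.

x_2* = 5.4317

Let x_1' = x_1−4, x_2' = x_2−5. MRS = 3·x_2'/x_1' = p_1/p_2.
After buying the subsistence bundle (4, 5), a share 0.75 of the remaining income goes to x_1: x_1* = 4 + 0.75·(M − 4p_1 − 5p_2)/p_1.
Discretionary income = 146 − 4·3 − 5·19.92 = 34.4; x_2* = 5 + 0.25·34.4/19.92 = 5.4317.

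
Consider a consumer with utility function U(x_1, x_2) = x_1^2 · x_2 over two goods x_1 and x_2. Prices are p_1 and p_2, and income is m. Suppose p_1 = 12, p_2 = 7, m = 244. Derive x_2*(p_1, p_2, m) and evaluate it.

The MRS is 2·x_2/x_1. Set MRS = p_1/p_2.
Rearranging, p_2·x_2 = (1/2)·p_1·x_1. Substituting into the budget gives p_1·x_1·(1 + (1/2)) = m.
Demand: x_1*(p_1,p_2,m) = 2/3·m/p_1 and x_2* = 1/3·m/p_2.
At p_1=12, p_2=7, m=244: x_2* = 1/3·244/7 = 11.619.

x_2* = 11.619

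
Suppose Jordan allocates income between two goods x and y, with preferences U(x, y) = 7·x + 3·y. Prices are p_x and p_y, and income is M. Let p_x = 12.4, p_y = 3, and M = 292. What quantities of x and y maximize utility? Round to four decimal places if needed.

x* = 0, y* = 97.3333

Perfect substitutes: compare marginal utility per dollar. 7/p_x vs 3/p_y → 0.5645 vs 1.
y gives more utility per dollar, so spend all income on y: y* = M/p_y, x* = 0.
Numerically: x* = 0, y* = 97.3333.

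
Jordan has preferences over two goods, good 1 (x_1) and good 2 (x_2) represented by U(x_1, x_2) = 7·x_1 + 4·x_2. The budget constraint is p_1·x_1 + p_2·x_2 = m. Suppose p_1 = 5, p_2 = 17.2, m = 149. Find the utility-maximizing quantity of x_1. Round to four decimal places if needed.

x_1* = 29.8

Linear utility — the consumer picks whichever good has higher MU/price: 7/5 = 1.4 vs 4/17.2 = 0.2326.
x_1 gives more utility per dollar, so spend all income on x_1: x_1* = m/p_1, x_2* = 0.
Numerically: x_1* = 29.8, x_2* = 0.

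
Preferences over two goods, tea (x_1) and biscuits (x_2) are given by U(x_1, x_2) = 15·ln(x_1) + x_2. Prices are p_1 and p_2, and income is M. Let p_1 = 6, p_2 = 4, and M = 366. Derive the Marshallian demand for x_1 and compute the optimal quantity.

MU_x_1 = 15/x_1, MU_x_2 = 1. Tangency: 15/x_1 = p_1/p_2.
So x_1*(p_1,p_2) = 15·p_2/p_1, independent of income; and x_2* = (M − 15·p_2)/p_2.
At the given prices: x_1* = 15·4/6 = 10.

x_1* = 10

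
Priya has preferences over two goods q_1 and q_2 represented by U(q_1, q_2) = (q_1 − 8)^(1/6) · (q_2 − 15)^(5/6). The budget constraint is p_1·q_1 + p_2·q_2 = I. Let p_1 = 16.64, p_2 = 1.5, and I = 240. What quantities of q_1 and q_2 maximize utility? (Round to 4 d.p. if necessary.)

q_1* = 8.8452, q_2* = 61.8778

Let q_1' = q_1−8, q_2' = q_2−15. MRS = (1/5)·q_2'/q_1' = p_1/p_2.
After buying the subsistence bundle (8, 15), a share 1/6 of the remaining income goes to q_1: q_1* = 8 + 1/6·(I − 8p_1 − 15p_2)/p_1.
Discretionary income = 240 − 8·16.64 − 15·1.5 = 84.38; q_1* = 8 + 1/6·84.38/16.64 = 8.8452; q_2* = 15 + 5/6·84.38/1.5 = 61.8778.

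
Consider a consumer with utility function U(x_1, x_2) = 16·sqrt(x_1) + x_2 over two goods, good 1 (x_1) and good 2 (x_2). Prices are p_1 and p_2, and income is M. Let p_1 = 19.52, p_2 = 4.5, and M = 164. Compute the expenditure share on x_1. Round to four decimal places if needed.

Plugging in: x_1* = (8·4.5/19.52)² = 3.4013, x_2* = 21.6903.
Expenditure on x_1: 19.52·3.4013 = 66.3934; share = 0.4048.

share on x_1 = 0.4048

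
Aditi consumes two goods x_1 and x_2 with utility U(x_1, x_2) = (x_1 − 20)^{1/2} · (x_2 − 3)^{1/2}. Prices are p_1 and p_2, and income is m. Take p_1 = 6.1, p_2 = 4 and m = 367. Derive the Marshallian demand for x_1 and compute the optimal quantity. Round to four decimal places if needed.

x_1* = 39.0984

Let x_1' = x_1−20, x_2' = x_2−3. MRS = x_2'/x_1' = p_1/p_2.
After buying the subsistence bundle (20, 3), a share 0.5 of the remaining income goes to x_1: x_1* = 20 + 0.5·(m − 20p_1 − 3p_2)/p_1.
Discretionary income = 367 − 20·6.1 − 3·4 = 233; x_1* = 20 + 0.5·233/6.1 = 39.0984.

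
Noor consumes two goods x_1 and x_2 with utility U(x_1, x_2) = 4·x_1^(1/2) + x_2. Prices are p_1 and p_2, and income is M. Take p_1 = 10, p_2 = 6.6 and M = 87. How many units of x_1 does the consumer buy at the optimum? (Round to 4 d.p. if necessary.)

x_1* = 1.7424

Set MRS = p_1/p_2: 2·x_1^(−1/2) = p_1/p_2.
Thus x_1* = (2·p_2/p_1)² — independent of M — with the rest of income spent on x_2.
Plugging in: x_1* = (2·6.6/10)² = 1.7424.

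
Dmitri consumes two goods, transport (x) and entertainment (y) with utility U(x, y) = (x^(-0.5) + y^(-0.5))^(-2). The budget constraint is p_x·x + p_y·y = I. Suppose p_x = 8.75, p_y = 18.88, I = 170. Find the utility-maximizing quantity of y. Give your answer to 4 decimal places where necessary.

MRS = MU_x/MU_y = (y/x)^(1.5). Set equal to p_x/p_y.
Hence y/x = (p_x/p_y)^(1/(1.5)), i.e. raised to the 2/3 power.
Substitute y = (y/x)·x into the budget: x* = I/(p_x + p_y·(y/x)).
Numerically y/x = 0.598877, so x* = 170/(8.75 + 18.88·0.598877) = 8.4759 and y* = 0.598877·8.4759 = 5.076.

y* = 5.076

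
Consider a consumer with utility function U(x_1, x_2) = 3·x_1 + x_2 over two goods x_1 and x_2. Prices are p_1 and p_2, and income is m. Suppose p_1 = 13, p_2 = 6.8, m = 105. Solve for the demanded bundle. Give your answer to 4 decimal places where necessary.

x_1* = 8.0769, x_2* = 0

Linear utility — the consumer picks whichever good has higher MU/price: 3/13 = 0.2308 vs 1/6.8 = 0.1471.
x_1 gives more utility per dollar, so spend all income on x_1: x_1* = m/p_1, x_2* = 0.
Numerically: x_1* = 8.0769, x_2* = 0.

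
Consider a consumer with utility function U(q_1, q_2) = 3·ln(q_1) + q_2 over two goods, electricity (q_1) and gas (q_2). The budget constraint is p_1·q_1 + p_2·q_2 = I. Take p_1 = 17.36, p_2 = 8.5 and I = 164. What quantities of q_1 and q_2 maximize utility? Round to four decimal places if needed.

Set MRS = p_1/p_2: (3/q_1)/1 = p_1/p_2.
So q_1*(p_1,p_2) = 3·p_2/p_1, independent of income; and q_2* = (I − 3·p_2)/p_2.
At the given prices: q_1* = 3·8.5/17.36 = 1.4689, and q_2* = 16.2941.

q_1* = 1.4689, q_2* = 16.2941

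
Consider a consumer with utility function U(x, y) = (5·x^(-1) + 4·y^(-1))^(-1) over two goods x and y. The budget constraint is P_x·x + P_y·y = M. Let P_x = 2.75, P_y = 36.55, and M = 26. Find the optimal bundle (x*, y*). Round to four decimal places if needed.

x* = 2.219, y* = 0.5444

MU_x ∝ 5·x^(-2), MU_y ∝ 4·y^(-2), so MRS = (5/4)·(y/x)^(2) = P_x/P_y.
Hence y/x = ((4/5)·P_x/P_y)^(1/(2)), i.e. raised to the 0.5 power.
Substitute y = (y/x)·x into the budget: x* = M/(P_x + P_y·(y/x)).
Numerically y/x = 0.24534, so x* = 26/(2.75 + 36.55·0.24534) = 2.219 and y* = 0.24534·2.219 = 0.5444.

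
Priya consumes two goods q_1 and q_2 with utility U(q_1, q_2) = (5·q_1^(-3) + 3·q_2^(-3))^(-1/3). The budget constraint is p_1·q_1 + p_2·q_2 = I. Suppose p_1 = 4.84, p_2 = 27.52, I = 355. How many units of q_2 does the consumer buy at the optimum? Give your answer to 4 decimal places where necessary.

From the CES first-order condition, (5/3)·(q_2/q_1)^(4) = p_1/p_2.
Solve for the ratio: q_2/q_1 = [(3/5)·p_1/p_2]^(0.25).
Substitute q_2 = (q_2/q_1)·q_1 into the budget: q_1* = I/(p_1 + p_2·(q_2/q_1)).
Numerically q_2/q_1 = 0.56995, so q_1* = 355/(4.84 + 27.52·0.56995) = 17.296 and q_2* = 0.56995·17.296 = 9.8578.

q_2* = 9.8578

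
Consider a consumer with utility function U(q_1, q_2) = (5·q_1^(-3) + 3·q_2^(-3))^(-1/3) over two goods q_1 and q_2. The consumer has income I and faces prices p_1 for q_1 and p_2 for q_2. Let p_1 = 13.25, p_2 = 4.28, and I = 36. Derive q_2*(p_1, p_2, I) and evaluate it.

q_2* = 2.3033

From the CES first-order condition, (5/3)·(q_2/q_1)^(4) = p_1/p_2.
Solve for the ratio: q_2/q_1 = [(3/5)·p_1/p_2]^(0.25).
Substitute q_2 = (q_2/q_1)·q_1 into the budget: q_1* = I/(p_1 + p_2·(q_2/q_1)).
Numerically q_2/q_1 = 1.16743, so q_1* = 36/(13.25 + 4.28·1.16743) = 1.973 and q_2* = 1.16743·1.973 = 2.3033.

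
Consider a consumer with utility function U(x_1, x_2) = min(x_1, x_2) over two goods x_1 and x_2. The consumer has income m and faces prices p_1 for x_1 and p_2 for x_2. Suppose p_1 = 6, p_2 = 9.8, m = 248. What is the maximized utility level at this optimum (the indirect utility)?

Leontief preferences: the optimum is at the kink where x_1/1 = x_2/1, i.e. x_2 = x_1.
Budget: p_1·x_1 + p_2·x_1 = m, so (p_1 + p_2)·x_1 = m.
Demand: x_1*(p_1,p_2,m) = m/(p_1 + p_2), x_2* = m/(p_1 + p_2).
Here 6 + 9.8 = 15.8, giving x_1* = 15.6962 and x_2* = 15.6962.
Utility at the optimum: U(15.6962, 15.6962) = 15.6962.

V = 15.6962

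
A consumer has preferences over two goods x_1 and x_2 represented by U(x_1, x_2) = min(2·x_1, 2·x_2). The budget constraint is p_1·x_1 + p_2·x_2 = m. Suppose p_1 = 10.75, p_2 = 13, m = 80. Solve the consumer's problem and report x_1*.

x_1* = 3.3684

With perfect complements, no substitution: consume in ratio x_1:x_2 = 2:2.
Budget: p_1·x_1 + p_2·x_1 = m, so (2·p_1 + 2·p_2)·x_1 = 2·m.
Demand: x_1*(p_1,p_2,m) = 2·m/(2·p_1 + 2·p_2), x_2* = 2·m/(2·p_1 + 2·p_2).
Here 2·10.75 + 2·13 = 47.5, giving x_1* = 3.3684.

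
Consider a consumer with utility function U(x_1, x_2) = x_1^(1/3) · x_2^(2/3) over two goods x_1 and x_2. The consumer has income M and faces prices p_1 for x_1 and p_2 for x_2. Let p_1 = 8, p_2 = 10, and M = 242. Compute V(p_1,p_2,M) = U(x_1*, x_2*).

Tangency: MRS = (1/2)·x_2/x_1 = p_1/p_2.
So 1/3·p_2·x_2 = 2/3·p_1·x_1; combined with the budget, a share 1/3 of income goes to x_1.
Demand: x_1*(p_1,p_2,M) = 1/3·M/p_1 and x_2* = 2/3·M/p_2.
At p_1=8, p_2=10, M=242: x_1* = 1/3·242/8 = 10.0833, x_2* = 16.1333.
Utility at the optimum: U(10.0833, 16.1333) = 13.7938.

V = 13.7938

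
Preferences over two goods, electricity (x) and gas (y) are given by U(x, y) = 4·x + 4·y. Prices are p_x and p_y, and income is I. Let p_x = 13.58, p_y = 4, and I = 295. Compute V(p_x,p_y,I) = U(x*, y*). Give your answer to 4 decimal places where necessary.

V = 295

Linear utility — the consumer picks whichever good has higher MU/price: 4/13.58 = 0.2946 vs 4/4 = 1.
y gives more utility per dollar, so spend all income on y: y* = I/p_y, x* = 0.
Numerically: x* = 0, y* = 73.75.
Utility at the optimum: U(0, 73.75) = 295.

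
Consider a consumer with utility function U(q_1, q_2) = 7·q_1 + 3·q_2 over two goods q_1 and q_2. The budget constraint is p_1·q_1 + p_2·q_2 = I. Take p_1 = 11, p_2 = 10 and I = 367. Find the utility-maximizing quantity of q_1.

q_1* = 33.3636

Perfect substitutes: compare marginal utility per dollar. 7/p_1 vs 3/p_2 → 0.6364 vs 0.3.
q_1 gives more utility per dollar, so spend all income on q_1: q_1* = I/p_1, q_2* = 0.
Numerically: q_1* = 33.3636, q_2* = 0.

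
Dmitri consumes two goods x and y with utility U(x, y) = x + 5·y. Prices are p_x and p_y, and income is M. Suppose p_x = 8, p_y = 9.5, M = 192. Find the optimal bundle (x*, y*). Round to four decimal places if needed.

x* = 0, y* = 20.2105

Perfect substitutes: compare marginal utility per dollar. 1/p_x vs 5/p_y → 0.125 vs 0.5263.
y gives more utility per dollar, so spend all income on y: y* = M/p_y, x* = 0.
Numerically: x* = 0, y* = 20.2105.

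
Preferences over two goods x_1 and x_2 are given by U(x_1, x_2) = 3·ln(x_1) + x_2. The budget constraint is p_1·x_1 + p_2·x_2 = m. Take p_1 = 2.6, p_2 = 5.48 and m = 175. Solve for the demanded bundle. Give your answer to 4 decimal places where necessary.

Set MRS = p_1/p_2: (3/x_1)/1 = p_1/p_2.
So x_1*(p_1,p_2) = 3·p_2/p_1, independent of income; and x_2* = (m − 3·p_2)/p_2.
At the given prices: x_1* = 3·5.48/2.6 = 6.3231, and x_2* = 28.9343.

x_1* = 6.3231, x_2* = 28.9343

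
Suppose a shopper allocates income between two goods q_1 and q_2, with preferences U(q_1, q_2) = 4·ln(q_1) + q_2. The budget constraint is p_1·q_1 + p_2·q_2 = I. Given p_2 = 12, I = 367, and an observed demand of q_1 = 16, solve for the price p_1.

Set MRS = p_1/p_2: (4/q_1)/1 = p_1/p_2.
So q_1*(p_1,p_2) = 4·p_2/p_1, independent of income; and q_2* = (I − 4·p_2)/p_2.
Set q_1* = 16 in the demand function and solve for p_1: p_1 = 3.

p_1 = 3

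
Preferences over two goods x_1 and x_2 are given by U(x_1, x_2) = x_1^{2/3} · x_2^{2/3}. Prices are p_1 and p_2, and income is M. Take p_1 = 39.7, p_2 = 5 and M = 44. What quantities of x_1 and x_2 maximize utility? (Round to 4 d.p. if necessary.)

MU_x_1/MU_x_2 = (2/3·x_2)/(2/3·x_1); tangency sets this equal to p_1/p_2.
Rearranging, p_2·x_2 = p_1·x_1. Substituting into the budget gives p_1·x_1·(1 + 1) = M.
Demand: x_1*(p_1,p_2,M) = 0.5·M/p_1 and x_2* = 0.5·M/p_2.
At p_1=39.7, p_2=5, M=44: x_1* = 0.5·44/39.7 = 0.5542, x_2* = 4.4.

x_1* = 0.5542, x_2* = 4.4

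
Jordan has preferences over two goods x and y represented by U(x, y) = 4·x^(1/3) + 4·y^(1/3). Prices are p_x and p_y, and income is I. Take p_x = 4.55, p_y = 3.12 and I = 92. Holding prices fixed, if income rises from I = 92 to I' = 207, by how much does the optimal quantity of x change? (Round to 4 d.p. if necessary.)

MRS = MU_x/MU_y = (y/x)^(2/3). Set equal to p_x/p_y.
Solve for the ratio: y/x = [p_x/p_y]^(1.5).
Substitute y = (y/x)·x into the budget: x* = I/(p_x + p_y·(y/x)).
Numerically y/x = 1.761105, so x* = 92/(4.55 + 3.12·1.761105) = 9.1591.
At I' = 207: x* = 20.608. Change: 20.608 − 9.1591 = 11.4489.

Δx* = 11.4489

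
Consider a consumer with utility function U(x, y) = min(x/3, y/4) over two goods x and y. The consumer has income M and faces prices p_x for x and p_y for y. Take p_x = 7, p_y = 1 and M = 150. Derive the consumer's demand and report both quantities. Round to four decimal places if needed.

Leontief preferences: the optimum is at the kink where x/3 = y/4, i.e. y = (4/3)·x.
Budget: p_x·x + p_y·(4/3)·x = M, so (3·p_x + 4·p_y)·x = 3·M.
Demand: x*(p_x,p_y,M) = 3·M/(3·p_x + 4·p_y), y* = 4·M/(3·p_x + 4·p_y).
Here 3·7 + 4·1 = 25, giving x* = 18 and y* = 24.

x* = 18, y* = 24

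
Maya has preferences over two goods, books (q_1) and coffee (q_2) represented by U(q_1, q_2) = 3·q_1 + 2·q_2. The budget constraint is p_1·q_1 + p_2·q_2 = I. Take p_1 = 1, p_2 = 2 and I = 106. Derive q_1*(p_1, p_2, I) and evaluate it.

q_1* = 106

q_1 gives more utility per dollar, so spend all income on q_1: q_1* = I/p_1, q_2* = 0.
Numerically: q_1* = 106, q_2* = 0.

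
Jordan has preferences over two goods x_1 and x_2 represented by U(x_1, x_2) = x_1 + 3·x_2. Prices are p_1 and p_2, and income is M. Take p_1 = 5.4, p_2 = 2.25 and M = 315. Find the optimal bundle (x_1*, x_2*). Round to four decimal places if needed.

Linear utility — the consumer picks whichever good has higher MU/price: 1/5.4 = 0.1852 vs 3/2.25 = 1.3333.
x_2 gives more utility per dollar, so spend all income on x_2: x_2* = M/p_2, x_1* = 0.
Numerically: x_1* = 0, x_2* = 140.

x_1* = 0, x_2* = 140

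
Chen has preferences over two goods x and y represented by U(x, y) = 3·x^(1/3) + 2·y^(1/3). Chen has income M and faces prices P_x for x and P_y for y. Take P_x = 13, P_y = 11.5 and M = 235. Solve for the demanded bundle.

x* = 11.4502, y* = 7.4911

From the CES first-order condition, (3/2)·(y/x)^(2/3) = P_x/P_y.
Hence y/x = ((2/3)·P_x/P_y)^(1/(2/3)), i.e. raised to the 1.5 power.
With the ratio pinned down, the budget gives x* = M/(P_x + P_y·(y/x)) and y* = (y/x)·x*.
Numerically y/x = 0.654231, so x* = 235/(13 + 11.5·0.654231) = 11.4502 and y* = 0.654231·11.4502 = 7.4911.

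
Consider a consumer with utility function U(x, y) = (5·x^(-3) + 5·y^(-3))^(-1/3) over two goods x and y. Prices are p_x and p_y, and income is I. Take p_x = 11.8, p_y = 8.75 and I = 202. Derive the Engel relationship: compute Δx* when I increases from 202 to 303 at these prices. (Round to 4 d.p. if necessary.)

From the CES first-order condition, (y/x)^(4) = p_x/p_y.
Hence y/x = (p_x/p_y)^(1/(4)), i.e. raised to the 0.25 power.
With the ratio pinned down, the budget gives x* = I/(p_x + p_y·(y/x)) and y* = (y/x)·x*.
Numerically y/x = 1.077627, so x* = 202/(11.8 + 8.75·1.077627) = 9.5152.
At I' = 303: x* = 14.2728. Change: 14.2728 − 9.5152 = 4.7576.

Δx* = 4.7576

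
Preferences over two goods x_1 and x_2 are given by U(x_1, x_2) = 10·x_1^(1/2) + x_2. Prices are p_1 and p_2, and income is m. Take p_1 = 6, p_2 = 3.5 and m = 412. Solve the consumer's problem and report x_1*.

x_1* = 8.5069

Utility is quasi-linear in x_2; the FOC for x_1 is 5/√x_1 = p_1/p_2.
Thus x_1* = (5·p_2/p_1)² — independent of m — with the rest of income spent on x_2.
Plugging in: x_1* = (5·3.5/6)² = 8.5069.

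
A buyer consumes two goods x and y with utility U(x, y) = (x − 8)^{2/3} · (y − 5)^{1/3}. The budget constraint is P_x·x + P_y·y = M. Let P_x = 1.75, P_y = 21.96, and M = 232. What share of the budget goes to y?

share on y = 0.6287

MRS = 2·(y−5)/(x−8). Tangency with P_x/P_y gives y−5 = (1/2)·(P_x/P_y)·(x−8).
Substituting into the budget: x* = 8 + 2/3·(M − 8·P_x − 5·P_y)/P_x, and y* = 5 + 1/3·(…)/P_y.
Discretionary income = 232 − 8·1.75 − 5·21.96 = 108.2; x* = 8 + 2/3·108.2/1.75 = 49.219; y* = 5 + 1/3·108.2/21.96 = 6.6424.
Expenditure on y: 21.96·6.6424 = 145.8667; share = 0.6287.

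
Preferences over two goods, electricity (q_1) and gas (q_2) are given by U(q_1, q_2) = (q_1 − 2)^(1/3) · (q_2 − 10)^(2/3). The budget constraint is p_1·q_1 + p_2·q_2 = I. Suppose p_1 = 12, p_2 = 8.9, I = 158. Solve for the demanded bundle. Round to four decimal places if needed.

q_1* = 3.25, q_2* = 13.3708

MRS = (1/2)·(q_2−10)/(q_1−2). Tangency with p_1/p_2 gives q_2−10 = 2·(p_1/p_2)·(q_1−2).
Substituting into the budget: q_1* = 2 + 1/3·(I − 2·p_1 − 10·p_2)/p_1, and q_2* = 10 + 2/3·(…)/p_2.
Discretionary income = 158 − 2·12 − 10·8.9 = 45; q_1* = 2 + 1/3·45/12 = 3.25; q_2* = 10 + 2/3·45/8.9 = 13.3708.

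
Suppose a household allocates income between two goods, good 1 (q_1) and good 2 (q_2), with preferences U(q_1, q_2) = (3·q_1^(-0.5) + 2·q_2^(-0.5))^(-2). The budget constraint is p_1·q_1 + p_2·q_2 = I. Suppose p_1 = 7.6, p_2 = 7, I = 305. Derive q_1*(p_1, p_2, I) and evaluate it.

q_1* = 23.0309

Numerically q_2/q_1 = 0.806151, so q_1* = 305/(7.6 + 7·0.806151) = 23.0309.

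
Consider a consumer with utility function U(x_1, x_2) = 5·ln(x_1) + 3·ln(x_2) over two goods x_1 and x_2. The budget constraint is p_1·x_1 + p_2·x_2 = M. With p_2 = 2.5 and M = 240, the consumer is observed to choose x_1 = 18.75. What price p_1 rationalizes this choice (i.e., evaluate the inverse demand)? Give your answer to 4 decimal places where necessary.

The MRS is (5/3)·x_2/x_1. Set MRS = p_1/p_2.
So 5·p_2·x_2 = 3·p_1·x_1; combined with the budget, a share 0.625 of income goes to x_1.
Demand: x_1*(p_1,p_2,M) = 0.625·M/p_1 and x_2* = 0.375·M/p_2.
Set x_1* = 18.75 in the demand function and solve for p_1: p_1 = 8.

p_1 = 8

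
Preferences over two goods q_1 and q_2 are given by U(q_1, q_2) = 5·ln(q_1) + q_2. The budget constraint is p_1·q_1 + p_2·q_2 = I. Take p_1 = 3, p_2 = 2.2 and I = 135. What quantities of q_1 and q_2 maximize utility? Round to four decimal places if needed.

So q_1*(p_1,p_2) = 5·p_2/p_1, independent of income; and q_2* = (I − 5·p_2)/p_2.
At the given prices: q_1* = 5·2.2/3 = 3.6667, and q_2* = 56.3636.

q_1* = 3.6667, q_2* = 56.3636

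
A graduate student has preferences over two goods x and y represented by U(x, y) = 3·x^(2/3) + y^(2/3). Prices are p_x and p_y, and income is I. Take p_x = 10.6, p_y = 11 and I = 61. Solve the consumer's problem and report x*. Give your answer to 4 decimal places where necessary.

MRS = MU_x/MU_y = 3·(y/x)^(1/3). Set equal to p_x/p_y.
Solve for the ratio: y/x = [(1/3)·p_x/p_y]^(3).
Substitute y = (y/x)·x into the budget: x* = I/(p_x + p_y·(y/x)).
Numerically y/x = 0.033142, so x* = 61/(10.6 + 11·0.033142) = 5.5634.

x* = 5.5634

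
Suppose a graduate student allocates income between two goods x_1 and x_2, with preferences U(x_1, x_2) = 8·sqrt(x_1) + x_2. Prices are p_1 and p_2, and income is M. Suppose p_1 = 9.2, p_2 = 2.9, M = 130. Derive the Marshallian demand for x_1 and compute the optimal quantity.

x_1* = 1.5898

Set MRS = p_1/p_2: 4·x_1^(−1/2) = p_1/p_2.
Thus x_1* = (4·p_2/p_1)² — independent of M — with the rest of income spent on x_2.
Plugging in: x_1* = (4·2.9/9.2)² = 1.5898.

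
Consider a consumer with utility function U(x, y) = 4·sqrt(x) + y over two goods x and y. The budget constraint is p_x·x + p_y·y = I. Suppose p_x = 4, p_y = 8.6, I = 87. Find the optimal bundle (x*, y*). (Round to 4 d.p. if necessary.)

x* = 18.49, y* = 1.5163

MU_x = 2/√x, MU_y = 1. Tangency: 2/√x = p_x/p_y.
Thus x* = (2·p_y/p_x)² — independent of I — with the rest of income spent on y.
Plugging in: x* = (2·8.6/4)² = 18.49, y* = 1.5163.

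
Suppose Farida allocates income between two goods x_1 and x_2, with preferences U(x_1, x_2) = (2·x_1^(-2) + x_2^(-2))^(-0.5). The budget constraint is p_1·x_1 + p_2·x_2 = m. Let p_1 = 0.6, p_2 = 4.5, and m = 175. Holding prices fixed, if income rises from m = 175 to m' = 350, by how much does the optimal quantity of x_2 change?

MU_x_1 ∝ 2·x_1^(-3), MU_x_2 ∝ x_2^(-3), so MRS = 2·(x_2/x_1)^(3) = p_1/p_2.
Hence x_2/x_1 = ((1/2)·p_1/p_2)^(1/(3)), i.e. raised to the 1/3 power.
Substitute x_2 = (x_2/x_1)·x_1 into the budget: x_1* = m/(p_1 + p_2·(x_2/x_1)).
Numerically x_2/x_1 = 0.40548, so x_1* = 175/(0.6 + 4.5·0.40548) = 72.1751 and x_2* = 0.40548·72.1751 = 29.2655.
At m' = 350: x_2* = 58.5311. Change: 58.5311 − 29.2655 = 29.2655.

Δx_2* = 29.2655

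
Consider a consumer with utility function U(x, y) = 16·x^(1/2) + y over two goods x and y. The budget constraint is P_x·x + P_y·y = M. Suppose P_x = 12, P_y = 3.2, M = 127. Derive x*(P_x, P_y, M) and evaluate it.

x* = 4.5511

Utility is quasi-linear in y; the FOC for x is 8/√x = P_x/P_y.
Solve: √x = 8·P_y/P_x, so x*(P_x,P_y) = (8·P_y/P_x)², and y* = (M − P_x·x*)/P_y.
Plugging in: x* = (8·3.2/12)² = 4.5511.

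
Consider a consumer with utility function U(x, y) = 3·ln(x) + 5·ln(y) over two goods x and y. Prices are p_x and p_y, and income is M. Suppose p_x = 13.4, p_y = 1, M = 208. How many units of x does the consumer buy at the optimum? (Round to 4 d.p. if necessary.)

x* = 5.8209

The MRS is (3/5)·y/x. Set MRS = p_x/p_y.
Rearranging, p_y·y = (5/3)·p_x·x. Substituting into the budget gives p_x·x·(1 + (5/3)) = M.
Demand: x*(p_x,p_y,M) = 0.375·M/p_x and y* = 0.625·M/p_y.
At p_x=13.4, p_y=1, M=208: x* = 0.375·208/13.4 = 5.8209.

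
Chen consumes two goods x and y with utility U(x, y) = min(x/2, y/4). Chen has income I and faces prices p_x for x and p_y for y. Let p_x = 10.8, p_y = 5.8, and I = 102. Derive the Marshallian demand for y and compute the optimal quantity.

Leontief preferences: the optimum is at the kink where x/2 = y/4, i.e. y = 2·x.
Budget: p_x·x + p_y·2·x = I, so (2·p_x + 4·p_y)·x = 2·I.
Demand: x*(p_x,p_y,I) = 2·I/(2·p_x + 4·p_y), y* = 4·I/(2·p_x + 4·p_y).
Here 2·10.8 + 4·5.8 = 44.8, giving y* = 9.1071.

y* = 9.1071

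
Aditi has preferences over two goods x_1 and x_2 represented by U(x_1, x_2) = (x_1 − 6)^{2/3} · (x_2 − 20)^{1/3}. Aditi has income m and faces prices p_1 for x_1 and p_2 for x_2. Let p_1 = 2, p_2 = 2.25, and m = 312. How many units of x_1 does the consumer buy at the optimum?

x_1* = 91

MRS = 2·(x_2−20)/(x_1−6). Tangency with p_1/p_2 gives x_2−20 = (1/2)·(p_1/p_2)·(x_1−6).
Substituting into the budget: x_1* = 6 + 2/3·(m − 6·p_1 − 20·p_2)/p_1, and x_2* = 20 + 1/3·(…)/p_2.
Discretionary income = 312 − 6·2 − 20·2.25 = 255; x_1* = 6 + 2/3·255/2 = 91.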